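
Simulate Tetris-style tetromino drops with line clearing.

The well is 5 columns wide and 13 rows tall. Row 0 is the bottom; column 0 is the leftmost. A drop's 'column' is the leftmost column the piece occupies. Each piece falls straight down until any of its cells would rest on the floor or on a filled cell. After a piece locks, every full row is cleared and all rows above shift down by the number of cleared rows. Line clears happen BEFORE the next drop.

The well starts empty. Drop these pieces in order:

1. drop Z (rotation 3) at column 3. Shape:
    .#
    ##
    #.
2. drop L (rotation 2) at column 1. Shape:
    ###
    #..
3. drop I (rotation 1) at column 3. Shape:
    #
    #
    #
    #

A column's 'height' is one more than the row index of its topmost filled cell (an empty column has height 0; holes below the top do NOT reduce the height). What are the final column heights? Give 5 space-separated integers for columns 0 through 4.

Answer: 0 3 3 7 3

Derivation:
Drop 1: Z rot3 at col 3 lands with bottom-row=0; cleared 0 line(s) (total 0); column heights now [0 0 0 2 3], max=3
Drop 2: L rot2 at col 1 lands with bottom-row=1; cleared 0 line(s) (total 0); column heights now [0 3 3 3 3], max=3
Drop 3: I rot1 at col 3 lands with bottom-row=3; cleared 0 line(s) (total 0); column heights now [0 3 3 7 3], max=7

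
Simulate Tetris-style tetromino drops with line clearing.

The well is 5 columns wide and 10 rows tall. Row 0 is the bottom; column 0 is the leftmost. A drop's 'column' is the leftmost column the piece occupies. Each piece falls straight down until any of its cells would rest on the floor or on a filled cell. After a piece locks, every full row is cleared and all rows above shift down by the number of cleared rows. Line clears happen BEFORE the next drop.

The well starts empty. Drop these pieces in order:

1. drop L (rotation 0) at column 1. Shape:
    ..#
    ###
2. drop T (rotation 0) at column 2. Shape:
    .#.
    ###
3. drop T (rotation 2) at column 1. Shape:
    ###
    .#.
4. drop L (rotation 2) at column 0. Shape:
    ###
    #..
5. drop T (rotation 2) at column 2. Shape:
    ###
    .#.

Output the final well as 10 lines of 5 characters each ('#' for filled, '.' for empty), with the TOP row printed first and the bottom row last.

Drop 1: L rot0 at col 1 lands with bottom-row=0; cleared 0 line(s) (total 0); column heights now [0 1 1 2 0], max=2
Drop 2: T rot0 at col 2 lands with bottom-row=2; cleared 0 line(s) (total 0); column heights now [0 1 3 4 3], max=4
Drop 3: T rot2 at col 1 lands with bottom-row=3; cleared 0 line(s) (total 0); column heights now [0 5 5 5 3], max=5
Drop 4: L rot2 at col 0 lands with bottom-row=4; cleared 0 line(s) (total 0); column heights now [6 6 6 5 3], max=6
Drop 5: T rot2 at col 2 lands with bottom-row=5; cleared 0 line(s) (total 0); column heights now [6 6 7 7 7], max=7

Answer: .....
.....
.....
..###
####.
####.
..##.
..###
...#.
.###.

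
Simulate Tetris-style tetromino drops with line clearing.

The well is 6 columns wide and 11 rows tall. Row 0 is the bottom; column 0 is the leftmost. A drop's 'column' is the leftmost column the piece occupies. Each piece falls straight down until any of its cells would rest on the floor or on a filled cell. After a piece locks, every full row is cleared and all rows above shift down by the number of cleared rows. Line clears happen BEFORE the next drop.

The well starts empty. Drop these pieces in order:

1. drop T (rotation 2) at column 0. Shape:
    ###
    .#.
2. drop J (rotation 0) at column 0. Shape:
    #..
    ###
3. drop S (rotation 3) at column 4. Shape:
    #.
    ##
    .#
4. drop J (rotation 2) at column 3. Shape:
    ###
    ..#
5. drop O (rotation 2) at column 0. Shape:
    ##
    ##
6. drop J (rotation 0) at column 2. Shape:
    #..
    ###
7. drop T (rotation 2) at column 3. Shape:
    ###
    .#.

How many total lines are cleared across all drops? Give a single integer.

Drop 1: T rot2 at col 0 lands with bottom-row=0; cleared 0 line(s) (total 0); column heights now [2 2 2 0 0 0], max=2
Drop 2: J rot0 at col 0 lands with bottom-row=2; cleared 0 line(s) (total 0); column heights now [4 3 3 0 0 0], max=4
Drop 3: S rot3 at col 4 lands with bottom-row=0; cleared 0 line(s) (total 0); column heights now [4 3 3 0 3 2], max=4
Drop 4: J rot2 at col 3 lands with bottom-row=2; cleared 0 line(s) (total 0); column heights now [4 3 3 4 4 4], max=4
Drop 5: O rot2 at col 0 lands with bottom-row=4; cleared 0 line(s) (total 0); column heights now [6 6 3 4 4 4], max=6
Drop 6: J rot0 at col 2 lands with bottom-row=4; cleared 0 line(s) (total 0); column heights now [6 6 6 5 5 4], max=6
Drop 7: T rot2 at col 3 lands with bottom-row=5; cleared 0 line(s) (total 0); column heights now [6 6 6 7 7 7], max=7

Answer: 0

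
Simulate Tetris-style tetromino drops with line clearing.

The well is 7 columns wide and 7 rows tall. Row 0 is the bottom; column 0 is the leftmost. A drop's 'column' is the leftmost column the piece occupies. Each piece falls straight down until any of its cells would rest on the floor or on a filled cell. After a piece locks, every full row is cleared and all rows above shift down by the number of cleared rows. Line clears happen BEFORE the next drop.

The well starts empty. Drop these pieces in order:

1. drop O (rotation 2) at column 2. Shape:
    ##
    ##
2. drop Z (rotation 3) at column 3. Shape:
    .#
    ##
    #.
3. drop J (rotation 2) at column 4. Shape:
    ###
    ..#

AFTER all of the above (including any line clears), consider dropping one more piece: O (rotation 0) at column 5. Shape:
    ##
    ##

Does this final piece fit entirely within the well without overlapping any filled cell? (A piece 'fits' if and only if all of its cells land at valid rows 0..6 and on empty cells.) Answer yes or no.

Drop 1: O rot2 at col 2 lands with bottom-row=0; cleared 0 line(s) (total 0); column heights now [0 0 2 2 0 0 0], max=2
Drop 2: Z rot3 at col 3 lands with bottom-row=2; cleared 0 line(s) (total 0); column heights now [0 0 2 4 5 0 0], max=5
Drop 3: J rot2 at col 4 lands with bottom-row=4; cleared 0 line(s) (total 0); column heights now [0 0 2 4 6 6 6], max=6
Test piece O rot0 at col 5 (width 2): heights before test = [0 0 2 4 6 6 6]; fits = False

Answer: no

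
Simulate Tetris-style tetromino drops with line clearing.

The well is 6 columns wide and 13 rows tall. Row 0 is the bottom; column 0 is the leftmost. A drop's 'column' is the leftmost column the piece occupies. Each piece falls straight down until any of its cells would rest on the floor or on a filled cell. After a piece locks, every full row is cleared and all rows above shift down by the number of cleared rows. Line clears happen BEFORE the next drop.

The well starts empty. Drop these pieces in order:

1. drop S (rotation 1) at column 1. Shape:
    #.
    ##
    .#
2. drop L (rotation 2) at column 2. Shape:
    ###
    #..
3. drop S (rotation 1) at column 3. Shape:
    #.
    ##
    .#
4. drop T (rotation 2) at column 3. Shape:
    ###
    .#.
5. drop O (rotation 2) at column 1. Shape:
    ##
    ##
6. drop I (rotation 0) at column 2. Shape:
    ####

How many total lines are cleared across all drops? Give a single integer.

Answer: 0

Derivation:
Drop 1: S rot1 at col 1 lands with bottom-row=0; cleared 0 line(s) (total 0); column heights now [0 3 2 0 0 0], max=3
Drop 2: L rot2 at col 2 lands with bottom-row=2; cleared 0 line(s) (total 0); column heights now [0 3 4 4 4 0], max=4
Drop 3: S rot1 at col 3 lands with bottom-row=4; cleared 0 line(s) (total 0); column heights now [0 3 4 7 6 0], max=7
Drop 4: T rot2 at col 3 lands with bottom-row=6; cleared 0 line(s) (total 0); column heights now [0 3 4 8 8 8], max=8
Drop 5: O rot2 at col 1 lands with bottom-row=4; cleared 0 line(s) (total 0); column heights now [0 6 6 8 8 8], max=8
Drop 6: I rot0 at col 2 lands with bottom-row=8; cleared 0 line(s) (total 0); column heights now [0 6 9 9 9 9], max=9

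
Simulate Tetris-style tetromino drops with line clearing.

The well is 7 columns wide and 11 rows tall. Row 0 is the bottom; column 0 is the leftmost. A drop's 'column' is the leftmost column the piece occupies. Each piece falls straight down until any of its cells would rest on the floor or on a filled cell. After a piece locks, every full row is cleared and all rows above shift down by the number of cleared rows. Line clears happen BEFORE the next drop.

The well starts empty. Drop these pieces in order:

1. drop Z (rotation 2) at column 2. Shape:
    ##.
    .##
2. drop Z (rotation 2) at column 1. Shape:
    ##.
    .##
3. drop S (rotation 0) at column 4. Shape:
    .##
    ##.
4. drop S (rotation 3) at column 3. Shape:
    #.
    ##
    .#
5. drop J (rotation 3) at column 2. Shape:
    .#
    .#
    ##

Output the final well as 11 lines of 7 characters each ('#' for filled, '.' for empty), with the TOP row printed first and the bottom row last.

Answer: .......
.......
.......
...#...
...#...
..##...
...#...
.####..
..#####
..####.
...##..

Derivation:
Drop 1: Z rot2 at col 2 lands with bottom-row=0; cleared 0 line(s) (total 0); column heights now [0 0 2 2 1 0 0], max=2
Drop 2: Z rot2 at col 1 lands with bottom-row=2; cleared 0 line(s) (total 0); column heights now [0 4 4 3 1 0 0], max=4
Drop 3: S rot0 at col 4 lands with bottom-row=1; cleared 0 line(s) (total 0); column heights now [0 4 4 3 2 3 3], max=4
Drop 4: S rot3 at col 3 lands with bottom-row=2; cleared 0 line(s) (total 0); column heights now [0 4 4 5 4 3 3], max=5
Drop 5: J rot3 at col 2 lands with bottom-row=5; cleared 0 line(s) (total 0); column heights now [0 4 6 8 4 3 3], max=8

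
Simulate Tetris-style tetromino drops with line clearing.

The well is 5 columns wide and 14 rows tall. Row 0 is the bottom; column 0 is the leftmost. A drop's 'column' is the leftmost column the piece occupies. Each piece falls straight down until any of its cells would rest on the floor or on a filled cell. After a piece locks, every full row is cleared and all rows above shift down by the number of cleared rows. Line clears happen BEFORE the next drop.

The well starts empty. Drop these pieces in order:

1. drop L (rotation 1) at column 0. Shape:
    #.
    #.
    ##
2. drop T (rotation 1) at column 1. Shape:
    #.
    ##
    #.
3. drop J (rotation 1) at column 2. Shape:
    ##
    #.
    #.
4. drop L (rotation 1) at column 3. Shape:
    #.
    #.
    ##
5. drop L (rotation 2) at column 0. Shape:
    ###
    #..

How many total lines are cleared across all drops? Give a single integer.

Drop 1: L rot1 at col 0 lands with bottom-row=0; cleared 0 line(s) (total 0); column heights now [3 1 0 0 0], max=3
Drop 2: T rot1 at col 1 lands with bottom-row=1; cleared 0 line(s) (total 0); column heights now [3 4 3 0 0], max=4
Drop 3: J rot1 at col 2 lands with bottom-row=3; cleared 0 line(s) (total 0); column heights now [3 4 6 6 0], max=6
Drop 4: L rot1 at col 3 lands with bottom-row=6; cleared 0 line(s) (total 0); column heights now [3 4 6 9 7], max=9
Drop 5: L rot2 at col 0 lands with bottom-row=5; cleared 1 line(s) (total 1); column heights now [6 4 6 8 0], max=8

Answer: 1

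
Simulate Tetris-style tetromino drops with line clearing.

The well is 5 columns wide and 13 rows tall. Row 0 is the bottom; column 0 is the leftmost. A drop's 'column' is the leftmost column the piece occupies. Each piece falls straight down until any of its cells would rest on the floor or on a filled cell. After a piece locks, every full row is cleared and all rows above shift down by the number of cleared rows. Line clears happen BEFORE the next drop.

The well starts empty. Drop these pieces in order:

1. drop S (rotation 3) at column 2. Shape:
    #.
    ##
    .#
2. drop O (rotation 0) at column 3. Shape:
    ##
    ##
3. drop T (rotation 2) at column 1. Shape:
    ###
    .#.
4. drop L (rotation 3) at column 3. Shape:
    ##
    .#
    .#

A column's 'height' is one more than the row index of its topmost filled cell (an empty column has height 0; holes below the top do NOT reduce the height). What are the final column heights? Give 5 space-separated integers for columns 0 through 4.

Answer: 0 5 5 7 7

Derivation:
Drop 1: S rot3 at col 2 lands with bottom-row=0; cleared 0 line(s) (total 0); column heights now [0 0 3 2 0], max=3
Drop 2: O rot0 at col 3 lands with bottom-row=2; cleared 0 line(s) (total 0); column heights now [0 0 3 4 4], max=4
Drop 3: T rot2 at col 1 lands with bottom-row=3; cleared 0 line(s) (total 0); column heights now [0 5 5 5 4], max=5
Drop 4: L rot3 at col 3 lands with bottom-row=4; cleared 0 line(s) (total 0); column heights now [0 5 5 7 7], max=7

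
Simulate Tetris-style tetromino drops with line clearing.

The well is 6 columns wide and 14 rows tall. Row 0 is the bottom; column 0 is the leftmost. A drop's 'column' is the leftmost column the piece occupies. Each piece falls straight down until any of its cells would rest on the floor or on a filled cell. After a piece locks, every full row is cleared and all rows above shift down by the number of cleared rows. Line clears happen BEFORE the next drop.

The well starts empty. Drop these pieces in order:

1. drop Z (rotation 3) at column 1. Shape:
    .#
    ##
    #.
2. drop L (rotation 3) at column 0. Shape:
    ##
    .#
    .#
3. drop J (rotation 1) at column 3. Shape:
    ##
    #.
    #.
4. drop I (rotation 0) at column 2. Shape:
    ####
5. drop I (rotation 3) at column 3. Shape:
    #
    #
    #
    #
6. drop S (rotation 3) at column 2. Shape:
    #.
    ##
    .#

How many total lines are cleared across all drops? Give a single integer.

Answer: 0

Derivation:
Drop 1: Z rot3 at col 1 lands with bottom-row=0; cleared 0 line(s) (total 0); column heights now [0 2 3 0 0 0], max=3
Drop 2: L rot3 at col 0 lands with bottom-row=2; cleared 0 line(s) (total 0); column heights now [5 5 3 0 0 0], max=5
Drop 3: J rot1 at col 3 lands with bottom-row=0; cleared 0 line(s) (total 0); column heights now [5 5 3 3 3 0], max=5
Drop 4: I rot0 at col 2 lands with bottom-row=3; cleared 0 line(s) (total 0); column heights now [5 5 4 4 4 4], max=5
Drop 5: I rot3 at col 3 lands with bottom-row=4; cleared 0 line(s) (total 0); column heights now [5 5 4 8 4 4], max=8
Drop 6: S rot3 at col 2 lands with bottom-row=8; cleared 0 line(s) (total 0); column heights now [5 5 11 10 4 4], max=11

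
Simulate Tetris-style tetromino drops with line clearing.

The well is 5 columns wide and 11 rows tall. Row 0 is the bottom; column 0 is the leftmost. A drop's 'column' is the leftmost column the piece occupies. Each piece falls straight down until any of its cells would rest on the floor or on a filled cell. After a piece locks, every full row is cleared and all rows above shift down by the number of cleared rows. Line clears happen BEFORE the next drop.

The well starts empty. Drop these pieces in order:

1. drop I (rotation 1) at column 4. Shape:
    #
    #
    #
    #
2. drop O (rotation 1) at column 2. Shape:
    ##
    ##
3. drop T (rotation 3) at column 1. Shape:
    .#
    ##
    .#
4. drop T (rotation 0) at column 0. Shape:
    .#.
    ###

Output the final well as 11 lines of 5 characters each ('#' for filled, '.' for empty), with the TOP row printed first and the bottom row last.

Drop 1: I rot1 at col 4 lands with bottom-row=0; cleared 0 line(s) (total 0); column heights now [0 0 0 0 4], max=4
Drop 2: O rot1 at col 2 lands with bottom-row=0; cleared 0 line(s) (total 0); column heights now [0 0 2 2 4], max=4
Drop 3: T rot3 at col 1 lands with bottom-row=2; cleared 0 line(s) (total 0); column heights now [0 4 5 2 4], max=5
Drop 4: T rot0 at col 0 lands with bottom-row=5; cleared 0 line(s) (total 0); column heights now [6 7 6 2 4], max=7

Answer: .....
.....
.....
.....
.#...
###..
..#..
.##.#
..#.#
..###
..###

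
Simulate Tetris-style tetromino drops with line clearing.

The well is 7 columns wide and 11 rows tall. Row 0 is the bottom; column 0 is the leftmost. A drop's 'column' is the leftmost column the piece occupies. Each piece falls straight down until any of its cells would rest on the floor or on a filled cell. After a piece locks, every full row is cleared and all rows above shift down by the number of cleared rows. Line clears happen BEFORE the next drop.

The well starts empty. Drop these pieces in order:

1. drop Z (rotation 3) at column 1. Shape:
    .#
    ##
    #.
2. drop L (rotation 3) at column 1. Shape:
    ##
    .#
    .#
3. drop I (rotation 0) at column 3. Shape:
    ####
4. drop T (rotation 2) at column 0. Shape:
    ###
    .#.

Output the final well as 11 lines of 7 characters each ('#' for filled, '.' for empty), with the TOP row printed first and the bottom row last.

Answer: .......
.......
.......
###....
.#.....
.##....
..#....
..#....
..#....
.##....
.#.####

Derivation:
Drop 1: Z rot3 at col 1 lands with bottom-row=0; cleared 0 line(s) (total 0); column heights now [0 2 3 0 0 0 0], max=3
Drop 2: L rot3 at col 1 lands with bottom-row=3; cleared 0 line(s) (total 0); column heights now [0 6 6 0 0 0 0], max=6
Drop 3: I rot0 at col 3 lands with bottom-row=0; cleared 0 line(s) (total 0); column heights now [0 6 6 1 1 1 1], max=6
Drop 4: T rot2 at col 0 lands with bottom-row=6; cleared 0 line(s) (total 0); column heights now [8 8 8 1 1 1 1], max=8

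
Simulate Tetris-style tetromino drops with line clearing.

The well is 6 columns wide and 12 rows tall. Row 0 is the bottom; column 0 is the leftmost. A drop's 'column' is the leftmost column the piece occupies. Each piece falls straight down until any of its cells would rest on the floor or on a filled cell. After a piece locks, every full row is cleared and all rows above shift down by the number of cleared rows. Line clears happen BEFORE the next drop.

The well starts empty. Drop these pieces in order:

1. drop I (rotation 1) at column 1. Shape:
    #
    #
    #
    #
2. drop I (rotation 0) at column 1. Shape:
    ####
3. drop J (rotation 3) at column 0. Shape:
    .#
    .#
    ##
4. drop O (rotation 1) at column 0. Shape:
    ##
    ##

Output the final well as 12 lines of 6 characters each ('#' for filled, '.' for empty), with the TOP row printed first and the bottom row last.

Answer: ......
......
##....
##....
.#....
.#....
##....
.####.
.#....
.#....
.#....
.#....

Derivation:
Drop 1: I rot1 at col 1 lands with bottom-row=0; cleared 0 line(s) (total 0); column heights now [0 4 0 0 0 0], max=4
Drop 2: I rot0 at col 1 lands with bottom-row=4; cleared 0 line(s) (total 0); column heights now [0 5 5 5 5 0], max=5
Drop 3: J rot3 at col 0 lands with bottom-row=5; cleared 0 line(s) (total 0); column heights now [6 8 5 5 5 0], max=8
Drop 4: O rot1 at col 0 lands with bottom-row=8; cleared 0 line(s) (total 0); column heights now [10 10 5 5 5 0], max=10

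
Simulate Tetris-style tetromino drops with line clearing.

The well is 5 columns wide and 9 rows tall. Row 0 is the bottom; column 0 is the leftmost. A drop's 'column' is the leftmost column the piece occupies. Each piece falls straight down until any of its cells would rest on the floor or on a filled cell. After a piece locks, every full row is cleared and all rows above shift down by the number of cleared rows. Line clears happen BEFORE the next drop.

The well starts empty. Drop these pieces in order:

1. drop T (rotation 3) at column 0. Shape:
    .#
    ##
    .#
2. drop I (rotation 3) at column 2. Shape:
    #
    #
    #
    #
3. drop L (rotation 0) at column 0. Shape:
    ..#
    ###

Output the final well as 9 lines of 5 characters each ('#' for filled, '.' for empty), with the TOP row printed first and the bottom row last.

Drop 1: T rot3 at col 0 lands with bottom-row=0; cleared 0 line(s) (total 0); column heights now [2 3 0 0 0], max=3
Drop 2: I rot3 at col 2 lands with bottom-row=0; cleared 0 line(s) (total 0); column heights now [2 3 4 0 0], max=4
Drop 3: L rot0 at col 0 lands with bottom-row=4; cleared 0 line(s) (total 0); column heights now [5 5 6 0 0], max=6

Answer: .....
.....
.....
..#..
###..
..#..
.##..
###..
.##..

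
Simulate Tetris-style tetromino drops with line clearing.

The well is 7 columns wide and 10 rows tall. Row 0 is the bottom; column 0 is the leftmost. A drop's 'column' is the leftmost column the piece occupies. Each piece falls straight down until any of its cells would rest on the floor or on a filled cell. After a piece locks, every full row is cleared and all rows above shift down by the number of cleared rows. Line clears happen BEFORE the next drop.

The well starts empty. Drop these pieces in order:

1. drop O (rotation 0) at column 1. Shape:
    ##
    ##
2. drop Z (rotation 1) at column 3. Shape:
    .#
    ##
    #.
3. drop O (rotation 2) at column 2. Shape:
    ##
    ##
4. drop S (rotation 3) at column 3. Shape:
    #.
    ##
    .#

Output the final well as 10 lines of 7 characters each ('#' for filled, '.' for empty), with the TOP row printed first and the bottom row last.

Drop 1: O rot0 at col 1 lands with bottom-row=0; cleared 0 line(s) (total 0); column heights now [0 2 2 0 0 0 0], max=2
Drop 2: Z rot1 at col 3 lands with bottom-row=0; cleared 0 line(s) (total 0); column heights now [0 2 2 2 3 0 0], max=3
Drop 3: O rot2 at col 2 lands with bottom-row=2; cleared 0 line(s) (total 0); column heights now [0 2 4 4 3 0 0], max=4
Drop 4: S rot3 at col 3 lands with bottom-row=3; cleared 0 line(s) (total 0); column heights now [0 2 4 6 5 0 0], max=6

Answer: .......
.......
.......
.......
...#...
...##..
..###..
..###..
.####..
.###...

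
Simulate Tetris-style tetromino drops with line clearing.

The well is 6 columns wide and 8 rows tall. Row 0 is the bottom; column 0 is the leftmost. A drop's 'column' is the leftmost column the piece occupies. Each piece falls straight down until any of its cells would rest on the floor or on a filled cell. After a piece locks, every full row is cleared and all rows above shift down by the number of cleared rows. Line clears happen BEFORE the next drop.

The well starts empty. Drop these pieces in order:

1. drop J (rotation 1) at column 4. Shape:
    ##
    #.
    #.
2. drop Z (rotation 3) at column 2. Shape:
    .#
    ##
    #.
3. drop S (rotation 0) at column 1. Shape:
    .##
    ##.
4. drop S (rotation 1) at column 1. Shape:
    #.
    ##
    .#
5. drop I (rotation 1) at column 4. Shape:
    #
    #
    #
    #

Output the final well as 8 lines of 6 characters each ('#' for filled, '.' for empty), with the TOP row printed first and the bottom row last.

Drop 1: J rot1 at col 4 lands with bottom-row=0; cleared 0 line(s) (total 0); column heights now [0 0 0 0 3 3], max=3
Drop 2: Z rot3 at col 2 lands with bottom-row=0; cleared 0 line(s) (total 0); column heights now [0 0 2 3 3 3], max=3
Drop 3: S rot0 at col 1 lands with bottom-row=2; cleared 0 line(s) (total 0); column heights now [0 3 4 4 3 3], max=4
Drop 4: S rot1 at col 1 lands with bottom-row=4; cleared 0 line(s) (total 0); column heights now [0 7 6 4 3 3], max=7
Drop 5: I rot1 at col 4 lands with bottom-row=3; cleared 0 line(s) (total 0); column heights now [0 7 6 4 7 3], max=7

Answer: ......
.#..#.
.##.#.
..#.#.
..###.
.#####
..###.
..#.#.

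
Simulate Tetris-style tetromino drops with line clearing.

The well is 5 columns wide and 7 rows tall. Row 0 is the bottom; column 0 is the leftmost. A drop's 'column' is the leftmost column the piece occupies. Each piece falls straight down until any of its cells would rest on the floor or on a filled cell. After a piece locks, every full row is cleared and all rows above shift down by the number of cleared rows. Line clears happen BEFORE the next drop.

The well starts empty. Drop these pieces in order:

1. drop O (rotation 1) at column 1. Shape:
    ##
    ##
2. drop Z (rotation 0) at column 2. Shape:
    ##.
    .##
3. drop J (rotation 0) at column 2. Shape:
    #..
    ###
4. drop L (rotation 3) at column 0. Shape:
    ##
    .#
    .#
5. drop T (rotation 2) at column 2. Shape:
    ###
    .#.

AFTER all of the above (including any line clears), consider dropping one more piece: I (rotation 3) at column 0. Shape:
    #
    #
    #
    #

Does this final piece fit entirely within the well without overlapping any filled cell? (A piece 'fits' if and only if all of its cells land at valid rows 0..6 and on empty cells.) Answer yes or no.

Answer: no

Derivation:
Drop 1: O rot1 at col 1 lands with bottom-row=0; cleared 0 line(s) (total 0); column heights now [0 2 2 0 0], max=2
Drop 2: Z rot0 at col 2 lands with bottom-row=1; cleared 0 line(s) (total 0); column heights now [0 2 3 3 2], max=3
Drop 3: J rot0 at col 2 lands with bottom-row=3; cleared 0 line(s) (total 0); column heights now [0 2 5 4 4], max=5
Drop 4: L rot3 at col 0 lands with bottom-row=2; cleared 0 line(s) (total 0); column heights now [5 5 5 4 4], max=5
Drop 5: T rot2 at col 2 lands with bottom-row=4; cleared 0 line(s) (total 0); column heights now [5 5 6 6 6], max=6
Test piece I rot3 at col 0 (width 1): heights before test = [5 5 6 6 6]; fits = False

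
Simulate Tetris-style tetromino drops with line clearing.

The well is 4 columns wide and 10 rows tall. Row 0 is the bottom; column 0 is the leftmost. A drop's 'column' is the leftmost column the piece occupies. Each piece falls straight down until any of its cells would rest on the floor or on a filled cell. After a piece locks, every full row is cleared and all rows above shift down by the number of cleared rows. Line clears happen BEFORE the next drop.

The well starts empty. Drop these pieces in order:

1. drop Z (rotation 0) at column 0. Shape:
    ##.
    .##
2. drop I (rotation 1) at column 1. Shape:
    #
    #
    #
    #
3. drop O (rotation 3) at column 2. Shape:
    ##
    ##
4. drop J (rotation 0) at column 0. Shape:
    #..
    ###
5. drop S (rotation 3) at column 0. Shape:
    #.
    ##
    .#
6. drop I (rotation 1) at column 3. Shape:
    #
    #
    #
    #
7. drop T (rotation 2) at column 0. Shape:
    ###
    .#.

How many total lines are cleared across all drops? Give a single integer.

Answer: 2

Derivation:
Drop 1: Z rot0 at col 0 lands with bottom-row=0; cleared 0 line(s) (total 0); column heights now [2 2 1 0], max=2
Drop 2: I rot1 at col 1 lands with bottom-row=2; cleared 0 line(s) (total 0); column heights now [2 6 1 0], max=6
Drop 3: O rot3 at col 2 lands with bottom-row=1; cleared 1 line(s) (total 1); column heights now [0 5 2 2], max=5
Drop 4: J rot0 at col 0 lands with bottom-row=5; cleared 0 line(s) (total 1); column heights now [7 6 6 2], max=7
Drop 5: S rot3 at col 0 lands with bottom-row=6; cleared 0 line(s) (total 1); column heights now [9 8 6 2], max=9
Drop 6: I rot1 at col 3 lands with bottom-row=2; cleared 1 line(s) (total 2); column heights now [8 7 2 5], max=8
Drop 7: T rot2 at col 0 lands with bottom-row=7; cleared 0 line(s) (total 2); column heights now [9 9 9 5], max=9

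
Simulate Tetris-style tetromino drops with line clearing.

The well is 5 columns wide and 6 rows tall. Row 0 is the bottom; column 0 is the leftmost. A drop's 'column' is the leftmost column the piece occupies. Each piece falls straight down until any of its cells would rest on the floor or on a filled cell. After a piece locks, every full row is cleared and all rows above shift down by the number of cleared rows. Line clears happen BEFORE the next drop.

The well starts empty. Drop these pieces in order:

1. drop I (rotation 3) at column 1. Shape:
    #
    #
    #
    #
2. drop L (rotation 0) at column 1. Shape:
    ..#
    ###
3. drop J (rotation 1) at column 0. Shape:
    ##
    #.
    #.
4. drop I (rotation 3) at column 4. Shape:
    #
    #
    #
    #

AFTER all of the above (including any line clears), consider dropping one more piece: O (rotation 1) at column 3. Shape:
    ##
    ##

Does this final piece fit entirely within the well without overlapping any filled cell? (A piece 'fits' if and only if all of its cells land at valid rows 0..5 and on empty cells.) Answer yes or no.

Drop 1: I rot3 at col 1 lands with bottom-row=0; cleared 0 line(s) (total 0); column heights now [0 4 0 0 0], max=4
Drop 2: L rot0 at col 1 lands with bottom-row=4; cleared 0 line(s) (total 0); column heights now [0 5 5 6 0], max=6
Drop 3: J rot1 at col 0 lands with bottom-row=3; cleared 0 line(s) (total 0); column heights now [6 6 5 6 0], max=6
Drop 4: I rot3 at col 4 lands with bottom-row=0; cleared 0 line(s) (total 0); column heights now [6 6 5 6 4], max=6
Test piece O rot1 at col 3 (width 2): heights before test = [6 6 5 6 4]; fits = False

Answer: no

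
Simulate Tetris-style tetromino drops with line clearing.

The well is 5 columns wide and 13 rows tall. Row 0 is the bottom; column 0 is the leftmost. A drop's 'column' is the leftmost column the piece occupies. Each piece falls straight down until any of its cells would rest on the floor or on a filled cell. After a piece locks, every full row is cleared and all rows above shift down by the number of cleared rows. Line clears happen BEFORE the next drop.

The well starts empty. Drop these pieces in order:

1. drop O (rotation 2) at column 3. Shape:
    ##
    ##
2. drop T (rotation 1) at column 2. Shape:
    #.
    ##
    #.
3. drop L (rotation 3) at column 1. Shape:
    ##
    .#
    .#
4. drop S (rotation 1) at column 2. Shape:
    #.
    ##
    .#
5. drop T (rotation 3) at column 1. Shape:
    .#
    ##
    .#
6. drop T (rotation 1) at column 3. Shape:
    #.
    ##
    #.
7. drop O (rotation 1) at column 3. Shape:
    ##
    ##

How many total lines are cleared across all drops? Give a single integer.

Drop 1: O rot2 at col 3 lands with bottom-row=0; cleared 0 line(s) (total 0); column heights now [0 0 0 2 2], max=2
Drop 2: T rot1 at col 2 lands with bottom-row=1; cleared 0 line(s) (total 0); column heights now [0 0 4 3 2], max=4
Drop 3: L rot3 at col 1 lands with bottom-row=4; cleared 0 line(s) (total 0); column heights now [0 7 7 3 2], max=7
Drop 4: S rot1 at col 2 lands with bottom-row=6; cleared 0 line(s) (total 0); column heights now [0 7 9 8 2], max=9
Drop 5: T rot3 at col 1 lands with bottom-row=9; cleared 0 line(s) (total 0); column heights now [0 11 12 8 2], max=12
Drop 6: T rot1 at col 3 lands with bottom-row=8; cleared 0 line(s) (total 0); column heights now [0 11 12 11 10], max=12
Drop 7: O rot1 at col 3 lands with bottom-row=11; cleared 0 line(s) (total 0); column heights now [0 11 12 13 13], max=13

Answer: 0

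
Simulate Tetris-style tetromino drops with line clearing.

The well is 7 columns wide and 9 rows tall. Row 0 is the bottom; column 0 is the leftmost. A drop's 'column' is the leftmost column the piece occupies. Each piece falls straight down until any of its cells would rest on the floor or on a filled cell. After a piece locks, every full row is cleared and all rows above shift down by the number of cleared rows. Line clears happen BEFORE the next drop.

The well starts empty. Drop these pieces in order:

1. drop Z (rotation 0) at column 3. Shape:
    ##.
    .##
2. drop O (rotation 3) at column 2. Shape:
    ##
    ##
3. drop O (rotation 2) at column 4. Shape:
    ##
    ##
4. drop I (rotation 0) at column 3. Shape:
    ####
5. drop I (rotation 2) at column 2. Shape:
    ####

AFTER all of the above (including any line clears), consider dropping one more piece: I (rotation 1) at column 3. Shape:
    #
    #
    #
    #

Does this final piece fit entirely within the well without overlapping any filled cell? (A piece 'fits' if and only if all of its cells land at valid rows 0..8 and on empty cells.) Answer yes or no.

Drop 1: Z rot0 at col 3 lands with bottom-row=0; cleared 0 line(s) (total 0); column heights now [0 0 0 2 2 1 0], max=2
Drop 2: O rot3 at col 2 lands with bottom-row=2; cleared 0 line(s) (total 0); column heights now [0 0 4 4 2 1 0], max=4
Drop 3: O rot2 at col 4 lands with bottom-row=2; cleared 0 line(s) (total 0); column heights now [0 0 4 4 4 4 0], max=4
Drop 4: I rot0 at col 3 lands with bottom-row=4; cleared 0 line(s) (total 0); column heights now [0 0 4 5 5 5 5], max=5
Drop 5: I rot2 at col 2 lands with bottom-row=5; cleared 0 line(s) (total 0); column heights now [0 0 6 6 6 6 5], max=6
Test piece I rot1 at col 3 (width 1): heights before test = [0 0 6 6 6 6 5]; fits = False

Answer: no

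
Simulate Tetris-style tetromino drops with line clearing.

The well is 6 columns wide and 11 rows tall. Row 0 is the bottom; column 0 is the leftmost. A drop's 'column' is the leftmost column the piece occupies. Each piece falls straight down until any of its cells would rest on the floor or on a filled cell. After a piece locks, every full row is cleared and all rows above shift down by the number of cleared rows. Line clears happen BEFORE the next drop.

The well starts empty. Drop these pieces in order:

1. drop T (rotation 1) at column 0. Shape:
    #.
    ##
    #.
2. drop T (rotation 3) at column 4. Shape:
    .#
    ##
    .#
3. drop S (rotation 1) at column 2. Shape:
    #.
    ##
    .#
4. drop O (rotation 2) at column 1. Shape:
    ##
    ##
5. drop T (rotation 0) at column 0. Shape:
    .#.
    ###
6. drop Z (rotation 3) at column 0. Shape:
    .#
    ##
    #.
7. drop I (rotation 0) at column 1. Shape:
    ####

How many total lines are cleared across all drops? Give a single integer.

Answer: 1

Derivation:
Drop 1: T rot1 at col 0 lands with bottom-row=0; cleared 0 line(s) (total 0); column heights now [3 2 0 0 0 0], max=3
Drop 2: T rot3 at col 4 lands with bottom-row=0; cleared 0 line(s) (total 0); column heights now [3 2 0 0 2 3], max=3
Drop 3: S rot1 at col 2 lands with bottom-row=0; cleared 1 line(s) (total 1); column heights now [2 0 2 1 0 2], max=2
Drop 4: O rot2 at col 1 lands with bottom-row=2; cleared 0 line(s) (total 1); column heights now [2 4 4 1 0 2], max=4
Drop 5: T rot0 at col 0 lands with bottom-row=4; cleared 0 line(s) (total 1); column heights now [5 6 5 1 0 2], max=6
Drop 6: Z rot3 at col 0 lands with bottom-row=5; cleared 0 line(s) (total 1); column heights now [7 8 5 1 0 2], max=8
Drop 7: I rot0 at col 1 lands with bottom-row=8; cleared 0 line(s) (total 1); column heights now [7 9 9 9 9 2], max=9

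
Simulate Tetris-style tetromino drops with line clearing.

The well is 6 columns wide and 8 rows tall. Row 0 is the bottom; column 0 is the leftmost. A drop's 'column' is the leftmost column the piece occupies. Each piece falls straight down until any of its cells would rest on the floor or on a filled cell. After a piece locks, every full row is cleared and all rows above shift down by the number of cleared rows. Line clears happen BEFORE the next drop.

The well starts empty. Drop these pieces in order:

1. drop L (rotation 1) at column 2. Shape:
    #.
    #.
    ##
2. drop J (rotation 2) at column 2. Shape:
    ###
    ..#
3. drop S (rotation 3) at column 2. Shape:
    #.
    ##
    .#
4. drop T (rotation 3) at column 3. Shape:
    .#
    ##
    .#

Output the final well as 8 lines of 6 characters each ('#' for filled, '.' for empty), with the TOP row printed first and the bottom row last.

Drop 1: L rot1 at col 2 lands with bottom-row=0; cleared 0 line(s) (total 0); column heights now [0 0 3 1 0 0], max=3
Drop 2: J rot2 at col 2 lands with bottom-row=2; cleared 0 line(s) (total 0); column heights now [0 0 4 4 4 0], max=4
Drop 3: S rot3 at col 2 lands with bottom-row=4; cleared 0 line(s) (total 0); column heights now [0 0 7 6 4 0], max=7
Drop 4: T rot3 at col 3 lands with bottom-row=5; cleared 0 line(s) (total 0); column heights now [0 0 7 7 8 0], max=8

Answer: ....#.
..###.
..###.
...#..
..###.
..#.#.
..#...
..##..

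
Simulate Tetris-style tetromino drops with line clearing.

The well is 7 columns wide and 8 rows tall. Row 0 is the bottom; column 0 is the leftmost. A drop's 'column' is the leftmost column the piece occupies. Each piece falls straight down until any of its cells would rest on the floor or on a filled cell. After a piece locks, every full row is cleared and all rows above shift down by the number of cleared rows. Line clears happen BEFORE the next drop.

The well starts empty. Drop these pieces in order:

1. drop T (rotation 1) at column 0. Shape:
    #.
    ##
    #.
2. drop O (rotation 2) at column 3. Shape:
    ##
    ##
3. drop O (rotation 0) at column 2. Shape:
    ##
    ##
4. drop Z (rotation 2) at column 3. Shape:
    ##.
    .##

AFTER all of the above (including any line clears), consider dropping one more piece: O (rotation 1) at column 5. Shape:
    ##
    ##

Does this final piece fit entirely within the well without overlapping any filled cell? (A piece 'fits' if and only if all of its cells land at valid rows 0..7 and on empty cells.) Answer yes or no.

Drop 1: T rot1 at col 0 lands with bottom-row=0; cleared 0 line(s) (total 0); column heights now [3 2 0 0 0 0 0], max=3
Drop 2: O rot2 at col 3 lands with bottom-row=0; cleared 0 line(s) (total 0); column heights now [3 2 0 2 2 0 0], max=3
Drop 3: O rot0 at col 2 lands with bottom-row=2; cleared 0 line(s) (total 0); column heights now [3 2 4 4 2 0 0], max=4
Drop 4: Z rot2 at col 3 lands with bottom-row=3; cleared 0 line(s) (total 0); column heights now [3 2 4 5 5 4 0], max=5
Test piece O rot1 at col 5 (width 2): heights before test = [3 2 4 5 5 4 0]; fits = True

Answer: yes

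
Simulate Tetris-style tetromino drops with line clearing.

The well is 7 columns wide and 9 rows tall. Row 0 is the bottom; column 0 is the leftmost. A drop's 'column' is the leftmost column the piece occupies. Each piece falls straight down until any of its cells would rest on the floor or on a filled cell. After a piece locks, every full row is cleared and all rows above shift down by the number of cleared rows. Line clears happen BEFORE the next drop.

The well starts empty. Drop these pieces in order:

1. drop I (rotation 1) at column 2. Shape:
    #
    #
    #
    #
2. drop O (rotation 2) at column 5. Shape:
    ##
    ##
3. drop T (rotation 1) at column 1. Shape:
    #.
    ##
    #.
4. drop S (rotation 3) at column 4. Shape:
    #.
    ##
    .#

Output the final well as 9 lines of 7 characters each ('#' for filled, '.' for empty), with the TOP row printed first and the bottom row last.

Drop 1: I rot1 at col 2 lands with bottom-row=0; cleared 0 line(s) (total 0); column heights now [0 0 4 0 0 0 0], max=4
Drop 2: O rot2 at col 5 lands with bottom-row=0; cleared 0 line(s) (total 0); column heights now [0 0 4 0 0 2 2], max=4
Drop 3: T rot1 at col 1 lands with bottom-row=3; cleared 0 line(s) (total 0); column heights now [0 6 5 0 0 2 2], max=6
Drop 4: S rot3 at col 4 lands with bottom-row=2; cleared 0 line(s) (total 0); column heights now [0 6 5 0 5 4 2], max=6

Answer: .......
.......
.......
.#.....
.##.#..
.##.##.
..#..#.
..#..##
..#..##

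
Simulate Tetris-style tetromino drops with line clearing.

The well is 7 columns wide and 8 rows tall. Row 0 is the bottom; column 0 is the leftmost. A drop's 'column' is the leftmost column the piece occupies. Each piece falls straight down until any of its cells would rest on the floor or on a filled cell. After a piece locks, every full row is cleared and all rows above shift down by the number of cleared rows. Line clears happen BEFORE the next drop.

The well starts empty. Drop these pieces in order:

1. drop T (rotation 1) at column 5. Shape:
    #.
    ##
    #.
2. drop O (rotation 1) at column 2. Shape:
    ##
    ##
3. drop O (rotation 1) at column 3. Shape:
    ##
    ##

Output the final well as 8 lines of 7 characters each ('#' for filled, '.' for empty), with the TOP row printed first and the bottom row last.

Drop 1: T rot1 at col 5 lands with bottom-row=0; cleared 0 line(s) (total 0); column heights now [0 0 0 0 0 3 2], max=3
Drop 2: O rot1 at col 2 lands with bottom-row=0; cleared 0 line(s) (total 0); column heights now [0 0 2 2 0 3 2], max=3
Drop 3: O rot1 at col 3 lands with bottom-row=2; cleared 0 line(s) (total 0); column heights now [0 0 2 4 4 3 2], max=4

Answer: .......
.......
.......
.......
...##..
...###.
..##.##
..##.#.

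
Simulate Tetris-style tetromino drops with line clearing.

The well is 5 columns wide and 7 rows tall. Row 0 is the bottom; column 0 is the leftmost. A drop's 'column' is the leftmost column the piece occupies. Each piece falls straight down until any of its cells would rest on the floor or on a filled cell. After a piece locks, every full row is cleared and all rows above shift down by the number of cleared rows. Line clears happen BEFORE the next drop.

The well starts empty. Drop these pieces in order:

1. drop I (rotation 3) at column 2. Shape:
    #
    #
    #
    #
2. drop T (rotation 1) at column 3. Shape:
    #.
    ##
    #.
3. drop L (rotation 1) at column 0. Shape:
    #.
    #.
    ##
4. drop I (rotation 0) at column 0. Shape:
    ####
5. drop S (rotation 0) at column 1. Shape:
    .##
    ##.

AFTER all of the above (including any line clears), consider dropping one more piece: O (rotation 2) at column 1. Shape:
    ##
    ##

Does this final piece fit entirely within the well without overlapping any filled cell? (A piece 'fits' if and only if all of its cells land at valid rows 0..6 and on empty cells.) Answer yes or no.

Drop 1: I rot3 at col 2 lands with bottom-row=0; cleared 0 line(s) (total 0); column heights now [0 0 4 0 0], max=4
Drop 2: T rot1 at col 3 lands with bottom-row=0; cleared 0 line(s) (total 0); column heights now [0 0 4 3 2], max=4
Drop 3: L rot1 at col 0 lands with bottom-row=0; cleared 0 line(s) (total 0); column heights now [3 1 4 3 2], max=4
Drop 4: I rot0 at col 0 lands with bottom-row=4; cleared 0 line(s) (total 0); column heights now [5 5 5 5 2], max=5
Drop 5: S rot0 at col 1 lands with bottom-row=5; cleared 0 line(s) (total 0); column heights now [5 6 7 7 2], max=7
Test piece O rot2 at col 1 (width 2): heights before test = [5 6 7 7 2]; fits = False

Answer: no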